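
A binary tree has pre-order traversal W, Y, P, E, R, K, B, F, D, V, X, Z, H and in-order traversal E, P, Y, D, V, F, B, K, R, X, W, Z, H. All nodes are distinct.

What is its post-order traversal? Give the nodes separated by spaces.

E P V D F B K X R Y H Z W

The first element of pre-order is the root; it splits in-order into left and right subtrees.
Root W: left subtree has 10 nodes {E, P, Y, D, V, F, B, K, R, X}, right has 2 {Z, H}.
  Root Y: left subtree has 2 nodes {E, P}, right has 7 {D, V, F, B, K, R, X}.
    Root P: left subtree has 1 node {E}, right has 0 { }.
    Root R: left subtree has 5 nodes {D, V, F, B, K}, right has 1 {X}.
      Root K: left subtree has 4 nodes {D, V, F, B}, right has 0 { }.
        Root B: left subtree has 3 nodes {D, V, F}, right has 0 { }.
          Root F: left subtree has 2 nodes {D, V}, right has 0 { }.
            Root D: left subtree has 0 nodes { }, right has 1 {V}.
  Root Z: left subtree has 0 nodes { }, right has 1 {H}.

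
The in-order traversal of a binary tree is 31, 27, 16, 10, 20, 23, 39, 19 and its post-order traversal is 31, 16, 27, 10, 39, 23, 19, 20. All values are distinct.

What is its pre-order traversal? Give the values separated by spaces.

The last element of post-order is the root; it splits in-order into left and right subtrees.
Root 20: left subtree has 4 nodes {31, 27, 16, 10}, right has 3 {23, 39, 19}.
  Root 10: left subtree has 3 nodes {31, 27, 16}, right has 0 { }.
    Root 27: left subtree has 1 node {31}, right has 1 {16}.
  Root 19: left subtree has 2 nodes {23, 39}, right has 0 { }.
    Root 23: left subtree has 0 nodes { }, right has 1 {39}.

20 10 27 31 16 19 23 39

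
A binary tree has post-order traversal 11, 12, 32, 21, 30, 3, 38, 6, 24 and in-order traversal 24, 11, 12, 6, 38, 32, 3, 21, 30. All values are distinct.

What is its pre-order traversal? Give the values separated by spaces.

24 6 12 11 38 3 32 30 21

The last element of post-order is the root; it splits in-order into left and right subtrees.
Root 24: left subtree has 0 nodes { }, right has 8 {11, 12, 6, 38, 32, 3, 21, 30}.
  Root 6: left subtree has 2 nodes {11, 12}, right has 5 {38, 32, 3, 21, 30}.
    Root 12: left subtree has 1 node {11}, right has 0 { }.
    Root 38: left subtree has 0 nodes { }, right has 4 {32, 3, 21, 30}.
      Root 3: left subtree has 1 node {32}, right has 2 {21, 30}.
        Root 30: left subtree has 1 node {21}, right has 0 { }.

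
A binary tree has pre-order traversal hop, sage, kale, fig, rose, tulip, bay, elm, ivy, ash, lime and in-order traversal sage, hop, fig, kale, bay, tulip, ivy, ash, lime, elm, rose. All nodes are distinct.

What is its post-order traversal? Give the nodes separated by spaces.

The first element of pre-order is the root; it splits in-order into left and right subtrees.
Root hop: left subtree has 1 node {sage}, right has 9 {fig, kale, bay, tulip, ivy, ash, lime, elm, rose}.
  Root kale: left subtree has 1 node {fig}, right has 7 {bay, tulip, ivy, ash, lime, elm, rose}.
    Root rose: left subtree has 6 nodes {bay, tulip, ivy, ash, lime, elm}, right has 0 { }.
      Root tulip: left subtree has 1 node {bay}, right has 4 {ivy, ash, lime, elm}.
        Root elm: left subtree has 3 nodes {ivy, ash, lime}, right has 0 { }.
          Root ivy: left subtree has 0 nodes { }, right has 2 {ash, lime}.
            Root ash: left subtree has 0 nodes { }, right has 1 {lime}.

sage fig bay lime ash ivy elm tulip rose kale hop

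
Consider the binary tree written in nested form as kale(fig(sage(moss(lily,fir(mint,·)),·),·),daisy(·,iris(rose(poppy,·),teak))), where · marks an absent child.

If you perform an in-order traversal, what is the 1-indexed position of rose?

In-order visits the left subtree, then the node, then the right subtree.
At kale: go left to fig.
  At fig: go left to sage.
    At sage: go left to moss.
      At moss: go left to lily.
        lily is a leaf — visit lily.
      Visit moss.
      At moss: go right to fir.
        At fir: go left to mint.
          mint is a leaf — visit mint.
        Visit fir.
        At fir: no right child.
    Visit sage.
    At sage: no right child.
  Visit fig.
  At fig: no right child.
Visit kale.
At kale: go right to daisy.
  At daisy: no left child.
  Visit daisy.
  At daisy: go right to iris.
    At iris: go left to rose.
      At rose: go left to poppy.
        poppy is a leaf — visit poppy.
      Visit rose.
      At rose: no right child.
    Visit iris.
    At iris: go right to teak.
      teak is a leaf — visit teak.
Full in-order sequence: lily, moss, mint, fir, sage, fig, kale, daisy, poppy, rose, iris, teak.

10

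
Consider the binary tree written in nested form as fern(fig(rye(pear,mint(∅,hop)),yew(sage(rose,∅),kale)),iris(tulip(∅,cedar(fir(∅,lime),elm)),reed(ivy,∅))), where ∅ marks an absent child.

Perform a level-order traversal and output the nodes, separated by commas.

fern, fig, iris, rye, yew, tulip, reed, pear, mint, sage, kale, cedar, ivy, hop, rose, fir, elm, lime

Level-order visits nodes level by level from the root, left to right within each level.
Level 0: fern
Level 1: fig, iris
Level 2: rye, yew, tulip, reed
Level 3: pear, mint, sage, kale, cedar, ivy
Level 4: hop, rose, fir, elm
Level 5: lime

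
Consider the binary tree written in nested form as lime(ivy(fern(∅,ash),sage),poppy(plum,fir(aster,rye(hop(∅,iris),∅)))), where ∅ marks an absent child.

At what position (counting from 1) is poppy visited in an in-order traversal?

In-order visits the left subtree, then the node, then the right subtree.
At lime: go left to ivy.
  At ivy: go left to fern.
    At fern: no left child.
    Visit fern.
    At fern: go right to ash.
      ash is a leaf — visit ash.
  Visit ivy.
  At ivy: go right to sage.
    sage is a leaf — visit sage.
Visit lime.
At lime: go right to poppy.
  At poppy: go left to plum.
    plum is a leaf — visit plum.
  Visit poppy.
  At poppy: go right to fir.
    At fir: go left to aster.
      aster is a leaf — visit aster.
    Visit fir.
    At fir: go right to rye.
      At rye: go left to hop.
        At hop: no left child.
        Visit hop.
        At hop: go right to iris.
          iris is a leaf — visit iris.
      Visit rye.
      At rye: no right child.
Full in-order sequence: fern, ash, ivy, sage, lime, plum, poppy, aster, fir, hop, iris, rye.

7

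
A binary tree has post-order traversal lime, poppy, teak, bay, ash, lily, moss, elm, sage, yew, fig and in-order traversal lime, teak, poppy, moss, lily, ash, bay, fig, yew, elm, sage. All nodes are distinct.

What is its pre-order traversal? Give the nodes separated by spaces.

fig moss teak lime poppy lily ash bay yew sage elm

The last element of post-order is the root; it splits in-order into left and right subtrees.
Root fig: left subtree has 7 nodes {lime, teak, poppy, moss, lily, ash, bay}, right has 3 {yew, elm, sage}.
  Root moss: left subtree has 3 nodes {lime, teak, poppy}, right has 3 {lily, ash, bay}.
    Root teak: left subtree has 1 node {lime}, right has 1 {poppy}.
    Root lily: left subtree has 0 nodes { }, right has 2 {ash, bay}.
      Root ash: left subtree has 0 nodes { }, right has 1 {bay}.
  Root yew: left subtree has 0 nodes { }, right has 2 {elm, sage}.
    Root sage: left subtree has 1 node {elm}, right has 0 { }.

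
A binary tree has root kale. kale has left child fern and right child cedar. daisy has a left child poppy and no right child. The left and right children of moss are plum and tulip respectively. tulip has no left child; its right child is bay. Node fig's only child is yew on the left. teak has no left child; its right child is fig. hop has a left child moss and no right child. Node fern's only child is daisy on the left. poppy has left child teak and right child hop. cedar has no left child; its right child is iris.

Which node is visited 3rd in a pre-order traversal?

daisy

Pre-order visits the node, then its left subtree, then its right subtree.
Visit kale.
At kale: go left to fern.
  Visit fern.
  At fern: go left to daisy.
    Visit daisy.
    At daisy: go left to poppy.
      Visit poppy.
      At poppy: go left to teak.
        Visit teak.
        At teak: no left child.
        At teak: go right to fig.
          Visit fig.
          At fig: go left to yew.
            yew is a leaf — visit yew.
          At fig: no right child.
      At poppy: go right to hop.
        Visit hop.
        At hop: go left to moss.
          Visit moss.
          At moss: go left to plum.
            plum is a leaf — visit plum.
          At moss: go right to tulip.
            Visit tulip.
            At tulip: no left child.
            At tulip: go right to bay.
              bay is a leaf — visit bay.
        At hop: no right child.
    At daisy: no right child.
  At fern: no right child.
At kale: go right to cedar.
  Visit cedar.
  At cedar: no left child.
  At cedar: go right to iris.
    iris is a leaf — visit iris.
Full pre-order sequence: kale, fern, daisy, poppy, teak, fig, yew, hop, moss, plum, tulip, bay, cedar, iris.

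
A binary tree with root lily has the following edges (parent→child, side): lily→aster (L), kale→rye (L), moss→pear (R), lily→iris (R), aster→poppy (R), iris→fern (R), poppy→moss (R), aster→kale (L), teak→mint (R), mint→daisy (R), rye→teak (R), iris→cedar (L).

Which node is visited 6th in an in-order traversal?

aster

In-order visits the left subtree, then the node, then the right subtree.
At lily: go left to aster.
  At aster: go left to kale.
    At kale: go left to rye.
      At rye: no left child.
      Visit rye.
      At rye: go right to teak.
        At teak: no left child.
        Visit teak.
        At teak: go right to mint.
          At mint: no left child.
          Visit mint.
          At mint: go right to daisy.
            daisy is a leaf — visit daisy.
    Visit kale.
    At kale: no right child.
  Visit aster.
  At aster: go right to poppy.
    At poppy: no left child.
    Visit poppy.
    At poppy: go right to moss.
      At moss: no left child.
      Visit moss.
      At moss: go right to pear.
        pear is a leaf — visit pear.
Visit lily.
At lily: go right to iris.
  At iris: go left to cedar.
    cedar is a leaf — visit cedar.
  Visit iris.
  At iris: go right to fern.
    fern is a leaf — visit fern.
Full in-order sequence: rye, teak, mint, daisy, kale, aster, poppy, moss, pear, lily, cedar, iris, fern.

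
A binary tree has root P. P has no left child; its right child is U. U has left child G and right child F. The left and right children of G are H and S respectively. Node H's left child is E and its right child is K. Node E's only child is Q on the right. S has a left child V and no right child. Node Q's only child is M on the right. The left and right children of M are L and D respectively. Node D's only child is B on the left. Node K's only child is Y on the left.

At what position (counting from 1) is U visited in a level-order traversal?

Level-order visits nodes level by level from the root, left to right within each level.
Level 0: P
Level 1: U
Level 2: G, F
Level 3: H, S
Level 4: E, K, V
Level 5: Q, Y
Level 6: M
Level 7: L, D
Level 8: B
Full level-order sequence: P, U, G, F, H, S, E, K, V, Q, Y, M, L, D, B.

2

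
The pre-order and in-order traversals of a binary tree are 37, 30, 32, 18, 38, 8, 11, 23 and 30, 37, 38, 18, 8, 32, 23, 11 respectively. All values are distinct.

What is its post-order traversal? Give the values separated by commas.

30, 38, 8, 18, 23, 11, 32, 37

The first element of pre-order is the root; it splits in-order into left and right subtrees.
Root 37: left subtree has 1 node {30}, right has 6 {38, 18, 8, 32, 23, 11}.
  Root 32: left subtree has 3 nodes {38, 18, 8}, right has 2 {23, 11}.
    Root 18: left subtree has 1 node {38}, right has 1 {8}.
    Root 11: left subtree has 1 node {23}, right has 0 { }.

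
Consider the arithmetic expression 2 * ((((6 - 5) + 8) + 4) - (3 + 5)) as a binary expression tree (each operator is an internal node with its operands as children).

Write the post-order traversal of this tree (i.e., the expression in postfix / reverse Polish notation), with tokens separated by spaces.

2 6 5 - 8 + 4 + 3 5 + - *

Post-order on an expression tree gives postfix notation: for each operator, emit left operand, right operand, then the operator.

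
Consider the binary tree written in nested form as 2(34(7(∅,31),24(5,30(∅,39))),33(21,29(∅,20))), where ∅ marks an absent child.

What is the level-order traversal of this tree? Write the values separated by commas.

Level-order visits nodes level by level from the root, left to right within each level.
Level 0: 2
Level 1: 34, 33
Level 2: 7, 24, 21, 29
Level 3: 31, 5, 30, 20
Level 4: 39

2, 34, 33, 7, 24, 21, 29, 31, 5, 30, 20, 39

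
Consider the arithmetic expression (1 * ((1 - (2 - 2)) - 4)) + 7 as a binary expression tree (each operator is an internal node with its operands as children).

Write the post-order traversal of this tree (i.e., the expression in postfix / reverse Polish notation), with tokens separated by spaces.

1 1 2 2 - - 4 - * 7 +

Post-order on an expression tree gives postfix notation: for each operator, emit left operand, right operand, then the operator.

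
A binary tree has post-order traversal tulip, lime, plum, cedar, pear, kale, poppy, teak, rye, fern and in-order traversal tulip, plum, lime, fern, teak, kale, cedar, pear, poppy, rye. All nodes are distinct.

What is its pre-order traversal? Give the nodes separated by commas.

fern, plum, tulip, lime, rye, teak, poppy, kale, pear, cedar

The last element of post-order is the root; it splits in-order into left and right subtrees.
Root fern: left subtree has 3 nodes {tulip, plum, lime}, right has 6 {teak, kale, cedar, pear, poppy, rye}.
  Root plum: left subtree has 1 node {tulip}, right has 1 {lime}.
  Root rye: left subtree has 5 nodes {teak, kale, cedar, pear, poppy}, right has 0 { }.
    Root teak: left subtree has 0 nodes { }, right has 4 {kale, cedar, pear, poppy}.
      Root poppy: left subtree has 3 nodes {kale, cedar, pear}, right has 0 { }.
        Root kale: left subtree has 0 nodes { }, right has 2 {cedar, pear}.
          Root pear: left subtree has 1 node {cedar}, right has 0 { }.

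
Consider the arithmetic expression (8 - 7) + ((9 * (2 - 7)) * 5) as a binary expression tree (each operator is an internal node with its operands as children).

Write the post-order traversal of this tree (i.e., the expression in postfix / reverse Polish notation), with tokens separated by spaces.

8 7 - 9 2 7 - * 5 * +

Post-order on an expression tree gives postfix notation: for each operator, emit left operand, right operand, then the operator.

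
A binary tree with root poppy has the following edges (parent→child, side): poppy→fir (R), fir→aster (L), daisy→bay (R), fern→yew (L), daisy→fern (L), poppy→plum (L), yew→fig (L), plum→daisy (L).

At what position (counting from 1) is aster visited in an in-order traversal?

8

In-order visits the left subtree, then the node, then the right subtree.
At poppy: go left to plum.
  At plum: go left to daisy.
    At daisy: go left to fern.
      At fern: go left to yew.
        At yew: go left to fig.
          fig is a leaf — visit fig.
        Visit yew.
        At yew: no right child.
      Visit fern.
      At fern: no right child.
    Visit daisy.
    At daisy: go right to bay.
      bay is a leaf — visit bay.
  Visit plum.
  At plum: no right child.
Visit poppy.
At poppy: go right to fir.
  At fir: go left to aster.
    aster is a leaf — visit aster.
  Visit fir.
  At fir: no right child.
Full in-order sequence: fig, yew, fern, daisy, bay, plum, poppy, aster, fir.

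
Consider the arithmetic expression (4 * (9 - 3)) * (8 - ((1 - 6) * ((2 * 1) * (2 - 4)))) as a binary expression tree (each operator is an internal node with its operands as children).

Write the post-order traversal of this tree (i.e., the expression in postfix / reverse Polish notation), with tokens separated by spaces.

Post-order on an expression tree gives postfix notation: for each operator, emit left operand, right operand, then the operator.

4 9 3 - * 8 1 6 - 2 1 * 2 4 - * * - *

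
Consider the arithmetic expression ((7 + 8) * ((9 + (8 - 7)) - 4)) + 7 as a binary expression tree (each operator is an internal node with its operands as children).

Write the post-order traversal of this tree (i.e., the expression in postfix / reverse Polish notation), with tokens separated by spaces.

Post-order on an expression tree gives postfix notation: for each operator, emit left operand, right operand, then the operator.

7 8 + 9 8 7 - + 4 - * 7 +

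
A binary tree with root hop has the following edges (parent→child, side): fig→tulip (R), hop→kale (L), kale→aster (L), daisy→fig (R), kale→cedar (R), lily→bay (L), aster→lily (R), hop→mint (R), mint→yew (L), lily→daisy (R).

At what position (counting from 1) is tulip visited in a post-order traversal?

Post-order visits the left subtree, then the right subtree, then the node.
At hop: go left to kale.
  At kale: go left to aster.
    At aster: no left child.
    At aster: go right to lily.
      At lily: go left to bay.
        bay is a leaf — visit bay.
      At lily: go right to daisy.
        At daisy: no left child.
        At daisy: go right to fig.
          At fig: no left child.
          At fig: go right to tulip.
            tulip is a leaf — visit tulip.
          Visit fig.
        Visit daisy.
      Visit lily.
    Visit aster.
  At kale: go right to cedar.
    cedar is a leaf — visit cedar.
  Visit kale.
At hop: go right to mint.
  At mint: go left to yew.
    yew is a leaf — visit yew.
  At mint: no right child.
  Visit mint.
Visit hop.
Full post-order sequence: bay, tulip, fig, daisy, lily, aster, cedar, kale, yew, mint, hop.

2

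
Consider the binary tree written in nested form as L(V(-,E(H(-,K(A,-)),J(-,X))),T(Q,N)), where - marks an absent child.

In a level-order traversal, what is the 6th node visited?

N

Level-order visits nodes level by level from the root, left to right within each level.
Level 0: L
Level 1: V, T
Level 2: E, Q, N
Level 3: H, J
Level 4: K, X
Level 5: A
Full level-order sequence: L, V, T, E, Q, N, H, J, K, X, A.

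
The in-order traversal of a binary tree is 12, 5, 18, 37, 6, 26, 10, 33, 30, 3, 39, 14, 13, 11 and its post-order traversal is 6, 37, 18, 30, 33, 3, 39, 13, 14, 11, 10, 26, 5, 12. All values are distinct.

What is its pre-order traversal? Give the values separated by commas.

The last element of post-order is the root; it splits in-order into left and right subtrees.
Root 12: left subtree has 0 nodes { }, right has 13 {5, 18, 37, 6, 26, 10, 33, 30, 3, 39, 14, 13, 11}.
  Root 5: left subtree has 0 nodes { }, right has 12 {18, 37, 6, 26, 10, 33, 30, 3, 39, 14, 13, 11}.
    Root 26: left subtree has 3 nodes {18, 37, 6}, right has 8 {10, 33, 30, 3, 39, 14, 13, 11}.
      Root 18: left subtree has 0 nodes { }, right has 2 {37, 6}.
        Root 37: left subtree has 0 nodes { }, right has 1 {6}.
      Root 10: left subtree has 0 nodes { }, right has 7 {33, 30, 3, 39, 14, 13, 11}.
        Root 11: left subtree has 6 nodes {33, 30, 3, 39, 14, 13}, right has 0 { }.
          Root 14: left subtree has 4 nodes {33, 30, 3, 39}, right has 1 {13}.
            Root 39: left subtree has 3 nodes {33, 30, 3}, right has 0 { }.
              Root 3: left subtree has 2 nodes {33, 30}, right has 0 { }.
                Root 33: left subtree has 0 nodes { }, right has 1 {30}.

12, 5, 26, 18, 37, 6, 10, 11, 14, 39, 3, 33, 30, 13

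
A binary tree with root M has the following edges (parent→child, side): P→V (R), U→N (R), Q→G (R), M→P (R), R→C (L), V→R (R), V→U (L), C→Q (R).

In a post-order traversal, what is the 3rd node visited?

G

Post-order visits the left subtree, then the right subtree, then the node.
At M: no left child.
At M: go right to P.
  At P: no left child.
  At P: go right to V.
    At V: go left to U.
      At U: no left child.
      At U: go right to N.
        N is a leaf — visit N.
      Visit U.
    At V: go right to R.
      At R: go left to C.
        At C: no left child.
        At C: go right to Q.
          At Q: no left child.
          At Q: go right to G.
            G is a leaf — visit G.
          Visit Q.
        Visit C.
      At R: no right child.
      Visit R.
    Visit V.
  Visit P.
Visit M.
Full post-order sequence: N, U, G, Q, C, R, V, P, M.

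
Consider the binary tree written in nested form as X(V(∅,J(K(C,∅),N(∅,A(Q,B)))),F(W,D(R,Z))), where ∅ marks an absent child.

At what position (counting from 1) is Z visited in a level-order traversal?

Level-order visits nodes level by level from the root, left to right within each level.
Level 0: X
Level 1: V, F
Level 2: J, W, D
Level 3: K, N, R, Z
Level 4: C, A
Level 5: Q, B
Full level-order sequence: X, V, F, J, W, D, K, N, R, Z, C, A, Q, B.

10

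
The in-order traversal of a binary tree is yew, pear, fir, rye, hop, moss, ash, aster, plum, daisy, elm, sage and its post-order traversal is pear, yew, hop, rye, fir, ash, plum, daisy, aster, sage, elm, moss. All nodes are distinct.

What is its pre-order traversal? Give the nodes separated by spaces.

The last element of post-order is the root; it splits in-order into left and right subtrees.
Root moss: left subtree has 5 nodes {yew, pear, fir, rye, hop}, right has 6 {ash, aster, plum, daisy, elm, sage}.
  Root fir: left subtree has 2 nodes {yew, pear}, right has 2 {rye, hop}.
    Root yew: left subtree has 0 nodes { }, right has 1 {pear}.
    Root rye: left subtree has 0 nodes { }, right has 1 {hop}.
  Root elm: left subtree has 4 nodes {ash, aster, plum, daisy}, right has 1 {sage}.
    Root aster: left subtree has 1 node {ash}, right has 2 {plum, daisy}.
      Root daisy: left subtree has 1 node {plum}, right has 0 { }.

moss fir yew pear rye hop elm aster ash daisy plum sage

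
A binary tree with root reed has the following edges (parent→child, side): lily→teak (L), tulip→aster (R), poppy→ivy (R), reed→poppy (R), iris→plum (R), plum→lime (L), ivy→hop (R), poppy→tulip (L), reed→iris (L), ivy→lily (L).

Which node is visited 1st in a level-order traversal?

reed

Level-order visits nodes level by level from the root, left to right within each level.
Level 0: reed
Level 1: iris, poppy
Level 2: plum, tulip, ivy
Level 3: lime, aster, lily, hop
Level 4: teak
Full level-order sequence: reed, iris, poppy, plum, tulip, ivy, lime, aster, lily, hop, teak.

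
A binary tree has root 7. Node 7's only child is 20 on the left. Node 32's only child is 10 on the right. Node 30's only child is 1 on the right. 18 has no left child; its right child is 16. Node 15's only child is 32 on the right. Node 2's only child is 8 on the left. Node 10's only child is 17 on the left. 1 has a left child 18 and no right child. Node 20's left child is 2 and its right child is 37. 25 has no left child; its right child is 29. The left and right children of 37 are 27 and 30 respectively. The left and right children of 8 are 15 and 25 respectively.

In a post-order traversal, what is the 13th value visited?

30

Post-order visits the left subtree, then the right subtree, then the node.
At 7: go left to 20.
  At 20: go left to 2.
    At 2: go left to 8.
      At 8: go left to 15.
        At 15: no left child.
        At 15: go right to 32.
          At 32: no left child.
          At 32: go right to 10.
            At 10: go left to 17.
              17 is a leaf — visit 17.
            At 10: no right child.
            Visit 10.
          Visit 32.
        Visit 15.
      At 8: go right to 25.
        At 25: no left child.
        At 25: go right to 29.
          29 is a leaf — visit 29.
        Visit 25.
      Visit 8.
    At 2: no right child.
    Visit 2.
  At 20: go right to 37.
    At 37: go left to 27.
      27 is a leaf — visit 27.
    At 37: go right to 30.
      At 30: no left child.
      At 30: go right to 1.
        At 1: go left to 18.
          At 18: no left child.
          At 18: go right to 16.
            16 is a leaf — visit 16.
          Visit 18.
        At 1: no right child.
        Visit 1.
      Visit 30.
    Visit 37.
  Visit 20.
At 7: no right child.
Visit 7.
Full post-order sequence: 17, 10, 32, 15, 29, 25, 8, 2, 27, 16, 18, 1, 30, 37, 20, 7.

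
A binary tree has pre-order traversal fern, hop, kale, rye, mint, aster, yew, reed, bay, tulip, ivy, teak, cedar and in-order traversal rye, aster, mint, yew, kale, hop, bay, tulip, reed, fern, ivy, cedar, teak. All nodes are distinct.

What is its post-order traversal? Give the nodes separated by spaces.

The first element of pre-order is the root; it splits in-order into left and right subtrees.
Root fern: left subtree has 9 nodes {rye, aster, mint, yew, kale, hop, bay, tulip, reed}, right has 3 {ivy, cedar, teak}.
  Root hop: left subtree has 5 nodes {rye, aster, mint, yew, kale}, right has 3 {bay, tulip, reed}.
    Root kale: left subtree has 4 nodes {rye, aster, mint, yew}, right has 0 { }.
      Root rye: left subtree has 0 nodes { }, right has 3 {aster, mint, yew}.
        Root mint: left subtree has 1 node {aster}, right has 1 {yew}.
    Root reed: left subtree has 2 nodes {bay, tulip}, right has 0 { }.
      Root bay: left subtree has 0 nodes { }, right has 1 {tulip}.
  Root ivy: left subtree has 0 nodes { }, right has 2 {cedar, teak}.
    Root teak: left subtree has 1 node {cedar}, right has 0 { }.

aster yew mint rye kale tulip bay reed hop cedar teak ivy fern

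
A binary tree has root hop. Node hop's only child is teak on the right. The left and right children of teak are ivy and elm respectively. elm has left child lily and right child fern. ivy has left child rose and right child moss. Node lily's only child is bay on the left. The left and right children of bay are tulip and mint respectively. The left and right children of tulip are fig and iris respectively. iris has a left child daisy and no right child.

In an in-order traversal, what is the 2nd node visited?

In-order visits the left subtree, then the node, then the right subtree.
At hop: no left child.
Visit hop.
At hop: go right to teak.
  At teak: go left to ivy.
    At ivy: go left to rose.
      rose is a leaf — visit rose.
    Visit ivy.
    At ivy: go right to moss.
      moss is a leaf — visit moss.
  Visit teak.
  At teak: go right to elm.
    At elm: go left to lily.
      At lily: go left to bay.
        At bay: go left to tulip.
          At tulip: go left to fig.
            fig is a leaf — visit fig.
          Visit tulip.
          At tulip: go right to iris.
            At iris: go left to daisy.
              daisy is a leaf — visit daisy.
            Visit iris.
            At iris: no right child.
        Visit bay.
        At bay: go right to mint.
          mint is a leaf — visit mint.
      Visit lily.
      At lily: no right child.
    Visit elm.
    At elm: go right to fern.
      fern is a leaf — visit fern.
Full in-order sequence: hop, rose, ivy, moss, teak, fig, tulip, daisy, iris, bay, mint, lily, elm, fern.

rose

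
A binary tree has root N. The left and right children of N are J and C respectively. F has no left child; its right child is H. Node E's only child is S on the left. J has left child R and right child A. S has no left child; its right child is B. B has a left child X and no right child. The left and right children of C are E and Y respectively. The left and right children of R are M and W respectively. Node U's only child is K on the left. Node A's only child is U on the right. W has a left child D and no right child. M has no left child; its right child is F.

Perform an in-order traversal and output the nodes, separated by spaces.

M F H R D W J A K U N S X B E C Y

In-order visits the left subtree, then the node, then the right subtree.
At N: go left to J.
  At J: go left to R.
    At R: go left to M.
      At M: no left child.
      Visit M.
      At M: go right to F.
        At F: no left child.
        Visit F.
        At F: go right to H.
          H is a leaf — visit H.
    Visit R.
    At R: go right to W.
      At W: go left to D.
        D is a leaf — visit D.
      Visit W.
      At W: no right child.
  Visit J.
  At J: go right to A.
    At A: no left child.
    Visit A.
    At A: go right to U.
      At U: go left to K.
        K is a leaf — visit K.
      Visit U.
      At U: no right child.
Visit N.
At N: go right to C.
  At C: go left to E.
    At E: go left to S.
      At S: no left child.
      Visit S.
      At S: go right to B.
        At B: go left to X.
          X is a leaf — visit X.
        Visit B.
        At B: no right child.
    Visit E.
    At E: no right child.
  Visit C.
  At C: go right to Y.
    Y is a leaf — visit Y.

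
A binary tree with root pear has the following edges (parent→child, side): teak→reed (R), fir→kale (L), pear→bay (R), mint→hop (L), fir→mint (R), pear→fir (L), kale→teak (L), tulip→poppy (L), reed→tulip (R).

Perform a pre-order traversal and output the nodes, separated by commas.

pear, fir, kale, teak, reed, tulip, poppy, mint, hop, bay

Pre-order visits the node, then its left subtree, then its right subtree.
Visit pear.
At pear: go left to fir.
  Visit fir.
  At fir: go left to kale.
    Visit kale.
    At kale: go left to teak.
      Visit teak.
      At teak: no left child.
      At teak: go right to reed.
        Visit reed.
        At reed: no left child.
        At reed: go right to tulip.
          Visit tulip.
          At tulip: go left to poppy.
            poppy is a leaf — visit poppy.
          At tulip: no right child.
    At kale: no right child.
  At fir: go right to mint.
    Visit mint.
    At mint: go left to hop.
      hop is a leaf — visit hop.
    At mint: no right child.
At pear: go right to bay.
  bay is a leaf — visit bay.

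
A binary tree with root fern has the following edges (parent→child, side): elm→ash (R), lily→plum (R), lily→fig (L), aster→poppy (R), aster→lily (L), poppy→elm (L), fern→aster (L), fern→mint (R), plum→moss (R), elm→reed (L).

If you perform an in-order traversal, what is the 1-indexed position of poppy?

9

In-order visits the left subtree, then the node, then the right subtree.
At fern: go left to aster.
  At aster: go left to lily.
    At lily: go left to fig.
      fig is a leaf — visit fig.
    Visit lily.
    At lily: go right to plum.
      At plum: no left child.
      Visit plum.
      At plum: go right to moss.
        moss is a leaf — visit moss.
  Visit aster.
  At aster: go right to poppy.
    At poppy: go left to elm.
      At elm: go left to reed.
        reed is a leaf — visit reed.
      Visit elm.
      At elm: go right to ash.
        ash is a leaf — visit ash.
    Visit poppy.
    At poppy: no right child.
Visit fern.
At fern: go right to mint.
  mint is a leaf — visit mint.
Full in-order sequence: fig, lily, plum, moss, aster, reed, elm, ash, poppy, fern, mint.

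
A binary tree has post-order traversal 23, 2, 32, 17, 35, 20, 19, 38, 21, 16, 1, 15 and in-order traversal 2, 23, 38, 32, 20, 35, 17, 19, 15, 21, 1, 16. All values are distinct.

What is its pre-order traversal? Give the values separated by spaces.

The last element of post-order is the root; it splits in-order into left and right subtrees.
Root 15: left subtree has 8 nodes {2, 23, 38, 32, 20, 35, 17, 19}, right has 3 {21, 1, 16}.
  Root 38: left subtree has 2 nodes {2, 23}, right has 5 {32, 20, 35, 17, 19}.
    Root 2: left subtree has 0 nodes { }, right has 1 {23}.
    Root 19: left subtree has 4 nodes {32, 20, 35, 17}, right has 0 { }.
      Root 20: left subtree has 1 node {32}, right has 2 {35, 17}.
        Root 35: left subtree has 0 nodes { }, right has 1 {17}.
  Root 1: left subtree has 1 node {21}, right has 1 {16}.

15 38 2 23 19 20 32 35 17 1 21 16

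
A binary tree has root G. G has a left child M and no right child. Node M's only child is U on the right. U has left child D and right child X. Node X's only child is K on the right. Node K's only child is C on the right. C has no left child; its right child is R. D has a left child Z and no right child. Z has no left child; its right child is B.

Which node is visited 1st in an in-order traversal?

In-order visits the left subtree, then the node, then the right subtree.
At G: go left to M.
  At M: no left child.
  Visit M.
  At M: go right to U.
    At U: go left to D.
      At D: go left to Z.
        At Z: no left child.
        Visit Z.
        At Z: go right to B.
          B is a leaf — visit B.
      Visit D.
      At D: no right child.
    Visit U.
    At U: go right to X.
      At X: no left child.
      Visit X.
      At X: go right to K.
        At K: no left child.
        Visit K.
        At K: go right to C.
          At C: no left child.
          Visit C.
          At C: go right to R.
            R is a leaf — visit R.
Visit G.
At G: no right child.
Full in-order sequence: M, Z, B, D, U, X, K, C, R, G.

M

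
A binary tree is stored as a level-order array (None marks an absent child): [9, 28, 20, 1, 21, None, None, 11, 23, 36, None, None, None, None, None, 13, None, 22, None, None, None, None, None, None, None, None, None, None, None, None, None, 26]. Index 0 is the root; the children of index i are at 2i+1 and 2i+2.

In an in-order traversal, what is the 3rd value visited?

In-order visits the left subtree, then the node, then the right subtree.
At 9: go left to 28.
  At 28: go left to 1.
    At 1: go left to 11.
      At 11: go left to 13.
        At 13: go left to 26.
          26 is a leaf — visit 26.
        Visit 13.
        At 13: no right child.
      Visit 11.
      At 11: no right child.
    Visit 1.
    At 1: go right to 23.
      At 23: go left to 22.
        22 is a leaf — visit 22.
      Visit 23.
      At 23: no right child.
  Visit 28.
  At 28: go right to 21.
    At 21: go left to 36.
      36 is a leaf — visit 36.
    Visit 21.
    At 21: no right child.
Visit 9.
At 9: go right to 20.
  20 is a leaf — visit 20.
Full in-order sequence: 26, 13, 11, 1, 22, 23, 28, 36, 21, 9, 20.

11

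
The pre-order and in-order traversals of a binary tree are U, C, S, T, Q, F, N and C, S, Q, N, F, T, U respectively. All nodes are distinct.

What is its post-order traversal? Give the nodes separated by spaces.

The first element of pre-order is the root; it splits in-order into left and right subtrees.
Root U: left subtree has 6 nodes {C, S, Q, N, F, T}, right has 0 { }.
  Root C: left subtree has 0 nodes { }, right has 5 {S, Q, N, F, T}.
    Root S: left subtree has 0 nodes { }, right has 4 {Q, N, F, T}.
      Root T: left subtree has 3 nodes {Q, N, F}, right has 0 { }.
        Root Q: left subtree has 0 nodes { }, right has 2 {N, F}.
          Root F: left subtree has 1 node {N}, right has 0 { }.

N F Q T S C U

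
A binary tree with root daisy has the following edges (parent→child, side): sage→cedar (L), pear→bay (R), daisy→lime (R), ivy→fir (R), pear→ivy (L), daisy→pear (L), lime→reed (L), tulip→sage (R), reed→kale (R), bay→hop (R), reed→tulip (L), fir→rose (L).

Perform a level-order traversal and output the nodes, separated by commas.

Level-order visits nodes level by level from the root, left to right within each level.
Level 0: daisy
Level 1: pear, lime
Level 2: ivy, bay, reed
Level 3: fir, hop, tulip, kale
Level 4: rose, sage
Level 5: cedar

daisy, pear, lime, ivy, bay, reed, fir, hop, tulip, kale, rose, sage, cedar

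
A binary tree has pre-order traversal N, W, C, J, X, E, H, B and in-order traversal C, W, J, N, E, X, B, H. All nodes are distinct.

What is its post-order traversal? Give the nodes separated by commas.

C, J, W, E, B, H, X, N

The first element of pre-order is the root; it splits in-order into left and right subtrees.
Root N: left subtree has 3 nodes {C, W, J}, right has 4 {E, X, B, H}.
  Root W: left subtree has 1 node {C}, right has 1 {J}.
  Root X: left subtree has 1 node {E}, right has 2 {B, H}.
    Root H: left subtree has 1 node {B}, right has 0 { }.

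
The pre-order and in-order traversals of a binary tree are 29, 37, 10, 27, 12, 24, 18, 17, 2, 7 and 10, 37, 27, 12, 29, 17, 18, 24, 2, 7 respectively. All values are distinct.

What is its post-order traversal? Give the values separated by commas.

10, 12, 27, 37, 17, 18, 7, 2, 24, 29

The first element of pre-order is the root; it splits in-order into left and right subtrees.
Root 29: left subtree has 4 nodes {10, 37, 27, 12}, right has 5 {17, 18, 24, 2, 7}.
  Root 37: left subtree has 1 node {10}, right has 2 {27, 12}.
    Root 27: left subtree has 0 nodes { }, right has 1 {12}.
  Root 24: left subtree has 2 nodes {17, 18}, right has 2 {2, 7}.
    Root 18: left subtree has 1 node {17}, right has 0 { }.
    Root 2: left subtree has 0 nodes { }, right has 1 {7}.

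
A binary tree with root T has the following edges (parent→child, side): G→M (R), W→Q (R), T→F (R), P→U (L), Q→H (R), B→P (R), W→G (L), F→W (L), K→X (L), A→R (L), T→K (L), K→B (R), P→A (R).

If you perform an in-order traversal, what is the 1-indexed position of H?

In-order visits the left subtree, then the node, then the right subtree.
At T: go left to K.
  At K: go left to X.
    X is a leaf — visit X.
  Visit K.
  At K: go right to B.
    At B: no left child.
    Visit B.
    At B: go right to P.
      At P: go left to U.
        U is a leaf — visit U.
      Visit P.
      At P: go right to A.
        At A: go left to R.
          R is a leaf — visit R.
        Visit A.
        At A: no right child.
Visit T.
At T: go right to F.
  At F: go left to W.
    At W: go left to G.
      At G: no left child.
      Visit G.
      At G: go right to M.
        M is a leaf — visit M.
    Visit W.
    At W: go right to Q.
      At Q: no left child.
      Visit Q.
      At Q: go right to H.
        H is a leaf — visit H.
  Visit F.
  At F: no right child.
Full in-order sequence: X, K, B, U, P, R, A, T, G, M, W, Q, H, F.

13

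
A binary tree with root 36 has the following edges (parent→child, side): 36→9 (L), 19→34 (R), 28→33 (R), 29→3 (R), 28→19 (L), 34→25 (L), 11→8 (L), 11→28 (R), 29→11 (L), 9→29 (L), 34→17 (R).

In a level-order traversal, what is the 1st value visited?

Level-order visits nodes level by level from the root, left to right within each level.
Level 0: 36
Level 1: 9
Level 2: 29
Level 3: 11, 3
Level 4: 8, 28
Level 5: 19, 33
Level 6: 34
Level 7: 25, 17
Full level-order sequence: 36, 9, 29, 11, 3, 8, 28, 19, 33, 34, 25, 17.

36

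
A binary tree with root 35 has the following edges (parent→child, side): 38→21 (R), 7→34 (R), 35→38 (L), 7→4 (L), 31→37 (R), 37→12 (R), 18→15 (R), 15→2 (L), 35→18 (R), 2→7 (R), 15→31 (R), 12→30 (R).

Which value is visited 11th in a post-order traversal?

15

Post-order visits the left subtree, then the right subtree, then the node.
At 35: go left to 38.
  At 38: no left child.
  At 38: go right to 21.
    21 is a leaf — visit 21.
  Visit 38.
At 35: go right to 18.
  At 18: no left child.
  At 18: go right to 15.
    At 15: go left to 2.
      At 2: no left child.
      At 2: go right to 7.
        At 7: go left to 4.
          4 is a leaf — visit 4.
        At 7: go right to 34.
          34 is a leaf — visit 34.
        Visit 7.
      Visit 2.
    At 15: go right to 31.
      At 31: no left child.
      At 31: go right to 37.
        At 37: no left child.
        At 37: go right to 12.
          At 12: no left child.
          At 12: go right to 30.
            30 is a leaf — visit 30.
          Visit 12.
        Visit 37.
      Visit 31.
    Visit 15.
  Visit 18.
Visit 35.
Full post-order sequence: 21, 38, 4, 34, 7, 2, 30, 12, 37, 31, 15, 18, 35.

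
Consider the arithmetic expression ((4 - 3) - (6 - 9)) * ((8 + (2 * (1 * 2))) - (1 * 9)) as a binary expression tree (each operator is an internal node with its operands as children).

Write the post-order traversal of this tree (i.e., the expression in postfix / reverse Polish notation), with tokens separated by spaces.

Post-order on an expression tree gives postfix notation: for each operator, emit left operand, right operand, then the operator.

4 3 - 6 9 - - 8 2 1 2 * * + 1 9 * - *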